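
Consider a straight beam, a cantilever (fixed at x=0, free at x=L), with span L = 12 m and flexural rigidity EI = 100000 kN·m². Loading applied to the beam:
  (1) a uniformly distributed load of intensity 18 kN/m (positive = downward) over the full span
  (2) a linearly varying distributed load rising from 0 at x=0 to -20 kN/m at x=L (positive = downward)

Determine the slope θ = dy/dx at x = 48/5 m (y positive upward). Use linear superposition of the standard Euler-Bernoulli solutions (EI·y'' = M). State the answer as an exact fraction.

Load 1 — uniform load w=18 kN/m over full span:
  θ_1 = -wx(x²-3Lx+3L²)/(6EI) = -18·(48/5)·((48/5)²-3·12·(48/5)+3·12²)/(6·100000) = -20088/390625 rad
Load 2 — triangular load w₀=-20 kN/m (0→w₀ over full span):
  θ_2 = (w₀Lx²/4-w₀L²x/3-w₀x⁴/(24L))/EI = ((-20)·12·(48/5)²/4-(-20)·12²·(48/5)/3-(-20)·(48/5)⁴/(24·12))/100000 = 16704/390625 rad
Superposition: θ = Σ θ_i = -3384/390625 rad ≈ -0.008663 rad

θ(48/5) = -3384/390625 rad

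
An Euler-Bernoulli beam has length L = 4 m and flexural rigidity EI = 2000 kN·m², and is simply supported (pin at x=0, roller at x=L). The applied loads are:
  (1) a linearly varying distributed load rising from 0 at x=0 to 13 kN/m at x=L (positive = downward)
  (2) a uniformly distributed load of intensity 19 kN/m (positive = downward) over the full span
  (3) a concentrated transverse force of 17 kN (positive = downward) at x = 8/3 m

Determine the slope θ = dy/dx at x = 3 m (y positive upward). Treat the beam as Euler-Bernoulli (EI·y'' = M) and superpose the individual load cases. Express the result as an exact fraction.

θ(3) = 749221/25920000 rad

Load 1 — triangular load w₀=13 kN/m (0→w₀ over full span):
  θ_1 = -w₀(7L⁴-30L²x²+15x⁴)/(360LEI) = -13·(7·4⁴-30·4²·3²+15·3⁴)/(360·4·2000) = 17069/2880000 rad
Load 2 — uniform load w=19 kN/m over full span:
  θ_2 = -w(L³-6Lx²+4x³)/(24EI) = -19·(4³-6·4·3²+4·3³)/(24·2000) = 209/12000 rad
Load 3 — point force P=17 kN at a=8/3 m (b=L-a=4/3):
  θ_3 = -Pa(2L²-6Lx+3x²+a²)/(6LEI)  [x>a] = -17·(8/3)·(2·4²-6·4·3+3·3²+(8/3)²)/(6·4·2000) = 901/162000 rad
Superposition: θ = Σ θ_i = 749221/25920000 rad ≈ 0.028905 rad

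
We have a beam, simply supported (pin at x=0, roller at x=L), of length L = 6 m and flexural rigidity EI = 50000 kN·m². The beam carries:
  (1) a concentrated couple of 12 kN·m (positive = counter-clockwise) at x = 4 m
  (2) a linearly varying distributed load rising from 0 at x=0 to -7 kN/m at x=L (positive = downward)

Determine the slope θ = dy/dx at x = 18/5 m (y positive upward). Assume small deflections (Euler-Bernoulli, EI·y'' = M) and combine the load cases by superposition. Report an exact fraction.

θ(18/5) = -443/7812500 rad

Load 1 — applied couple M₀=12 kN·m at a=4 m (b=L-a=2):
  θ_1 = (M₀x²/(2L)+C₁)/EI  [x≤a] with C₁=M₀(3b²-L²)/(6L)=-8 = (12·(18/5)²/(2·6)+(-8))/50000 = 31/312500 rad
Load 2 — triangular load w₀=-7 kN/m (0→w₀ over full span):
  θ_2 = -w₀(7L⁴-30L²x²+15x⁴)/(360LEI) = -(-7)·(7·6⁴-30·6²·(18/5)²+15·(18/5)⁴)/(360·6·50000) = -609/3906250 rad
Superposition: θ = Σ θ_i = -443/7812500 rad ≈ -0.000057 rad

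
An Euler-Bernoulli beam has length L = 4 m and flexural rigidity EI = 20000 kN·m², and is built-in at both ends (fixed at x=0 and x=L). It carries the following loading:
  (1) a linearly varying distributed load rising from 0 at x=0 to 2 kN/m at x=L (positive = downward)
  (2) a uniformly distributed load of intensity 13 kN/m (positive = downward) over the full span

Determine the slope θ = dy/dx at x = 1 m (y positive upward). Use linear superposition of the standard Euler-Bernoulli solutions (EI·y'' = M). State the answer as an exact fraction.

θ(1) = -559/1600000 rad

Load 1 — triangular load w₀=2 kN/m (0→w₀ over full span):
  θ_1 = -w₀(2x(L-x)(L-2x)(x+2L)+x²(L-x)²)/(120LEI) = -2·(2·1·(4-1)·(4-2·1)·(1+2·4)+1²·(4-1)²)/(120·4·20000) = -39/1600000 rad
Load 2 — uniform load w=13 kN/m over full span:
  θ_2 = -wx(L-x)(L-2x)/(12EI) = -13·1·(4-1)·(4-2·1)/(12·20000) = -13/40000 rad
Superposition: θ = Σ θ_i = -559/1600000 rad ≈ -0.000349 rad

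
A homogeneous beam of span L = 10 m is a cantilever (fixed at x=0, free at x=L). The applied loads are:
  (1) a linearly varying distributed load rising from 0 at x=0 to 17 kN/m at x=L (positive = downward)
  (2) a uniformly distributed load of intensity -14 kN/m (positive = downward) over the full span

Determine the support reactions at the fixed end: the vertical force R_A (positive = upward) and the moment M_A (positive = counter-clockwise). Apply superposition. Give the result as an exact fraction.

R_A = -55 kN, M_A = -400/3 kN·m

Load 1 — triangular load w₀=17 kN/m (0→w₀ over full span):
  R_A = w₀L/2 = 17·10/2 = 85 kN
  M_A = w₀L²/3 = 17·10²/3 = 1700/3 kN·m
Load 2 — uniform load w=-14 kN/m over full span:
  R_A = wL = (-14)·10 = -140 kN
  M_A = wL²/2 = (-14)·10²/2 = -700 kN·m
Superposition: R_A = -55 kN, M_A = -400/3 kN·m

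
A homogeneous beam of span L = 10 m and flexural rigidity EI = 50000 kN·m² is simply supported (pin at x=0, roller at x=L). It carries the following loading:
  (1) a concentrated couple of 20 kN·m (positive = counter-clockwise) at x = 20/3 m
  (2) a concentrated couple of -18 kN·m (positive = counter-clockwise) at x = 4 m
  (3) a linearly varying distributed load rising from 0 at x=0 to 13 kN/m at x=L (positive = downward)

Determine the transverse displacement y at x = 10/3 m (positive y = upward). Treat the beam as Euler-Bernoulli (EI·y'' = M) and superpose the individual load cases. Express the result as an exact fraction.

Load 1 — applied couple M₀=20 kN·m at a=20/3 m (b=L-a=10/3):
  y_1 = (M₀x³/(6L)+C₁x)/EI  [x≤a] with C₁=M₀(3b²-L²)/(6L)=-200/9 = (20·(10/3)³/(6·10)+(-200/9)·(10/3))/50000 = -1/810 m
Load 2 — applied couple M₀=-18 kN·m at a=4 m (b=L-a=6):
  y_2 = (M₀x³/(6L)+C₁x)/EI  [x≤a] with C₁=M₀(3b²-L²)/(6L)=-12/5 = ((-18)·(10/3)³/(6·10)+(-12/5)·(10/3))/50000 = -43/112500 m
Load 3 — triangular load w₀=13 kN/m (0→w₀ over full span):
  y_3 = -w₀x(7L⁴-10L²x²+3x⁴)/(360LEI) = -13·(10/3)·(7·10⁴-10·10²·(10/3)²+3·(10/3)⁴)/(360·10·50000) = -52/3645 m
Superposition: y = Σ y_i = -144733/9112500 m ≈ -0.015883 m

y(10/3) = -144733/9112500 m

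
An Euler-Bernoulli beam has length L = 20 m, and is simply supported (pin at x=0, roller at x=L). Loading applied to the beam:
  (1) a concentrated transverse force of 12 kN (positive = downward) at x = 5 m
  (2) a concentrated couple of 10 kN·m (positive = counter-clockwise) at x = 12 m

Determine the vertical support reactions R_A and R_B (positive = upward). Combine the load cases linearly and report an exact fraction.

R_A = 19/2 kN, R_B = 5/2 kN

Load 1 — point force P=12 kN at a=5 m (b=L-a=15):
  R_A = Pb/L = 12·15/20 = 9 kN
  R_B = Pa/L = 12·5/20 = 3 kN
Load 2 — applied couple M₀=10 kN·m at a=12 m (b=L-a=8):
  R_A = M₀/L = 10/20 = 1/2 kN
  R_B = -M₀/L = -10/20 = -1/2 kN
Superposition: R_A = 19/2 kN, R_B = 5/2 kN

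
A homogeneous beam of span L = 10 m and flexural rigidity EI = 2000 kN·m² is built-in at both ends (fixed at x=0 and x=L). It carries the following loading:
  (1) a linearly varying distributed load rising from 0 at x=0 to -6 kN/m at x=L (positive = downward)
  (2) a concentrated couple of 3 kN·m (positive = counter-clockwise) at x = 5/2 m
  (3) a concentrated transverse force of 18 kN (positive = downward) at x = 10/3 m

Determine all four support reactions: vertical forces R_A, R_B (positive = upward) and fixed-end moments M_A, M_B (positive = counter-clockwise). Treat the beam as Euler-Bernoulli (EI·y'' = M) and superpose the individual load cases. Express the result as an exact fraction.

Load 1 — triangular load w₀=-6 kN/m (0→w₀ over full span):
  R_A = 3w₀L/20 = 3·(-6)·10/20 = -9 kN
  M_A = w₀L²/30 = (-6)·10²/30 = -20 kN·m
  R_B = 7w₀L/20 = 7·(-6)·10/20 = -21 kN
  M_B = -w₀L²/20 = -(-6)·10²/20 = 30 kN·m
Load 2 — applied couple M₀=3 kN·m at a=5/2 m (b=L-a=15/2):
  R_A = 6M₀ab/L³ = 6·3·(5/2)·(15/2)/10³ = 27/80 kN
  M_A = M₀b(2a-b)/L² = 3·(15/2)·(2·(5/2)-(15/2))/10² = -9/16 kN·m
  R_B = -6M₀ab/L³ = -6·3·(5/2)·(15/2)/10³ = -27/80 kN
  M_B = M₀a(2b-a)/L² = 3·(5/2)·(2·(15/2)-(5/2))/10² = 15/16 kN·m
Load 3 — point force P=18 kN at a=10/3 m (b=L-a=20/3):
  R_A = Pb²(3a+b)/L³ = 18·(20/3)²·(3·(10/3)+(20/3))/10³ = 40/3 kN
  M_A = Pab²/L² = 18·(10/3)·(20/3)²/10² = 80/3 kN·m
  R_B = Pa²(a+3b)/L³ = 18·(10/3)²·((10/3)+3·(20/3))/10³ = 14/3 kN
  M_B = -Pa²b/L² = -18·(10/3)²·(20/3)/10² = -40/3 kN·m
Superposition: R_A = 1121/240 kN, M_A = 293/48 kN·m, R_B = -4001/240 kN, M_B = 845/48 kN·m

R_A = 1121/240 kN, M_A = 293/48 kN·m, R_B = -4001/240 kN, M_B = 845/48 kN·m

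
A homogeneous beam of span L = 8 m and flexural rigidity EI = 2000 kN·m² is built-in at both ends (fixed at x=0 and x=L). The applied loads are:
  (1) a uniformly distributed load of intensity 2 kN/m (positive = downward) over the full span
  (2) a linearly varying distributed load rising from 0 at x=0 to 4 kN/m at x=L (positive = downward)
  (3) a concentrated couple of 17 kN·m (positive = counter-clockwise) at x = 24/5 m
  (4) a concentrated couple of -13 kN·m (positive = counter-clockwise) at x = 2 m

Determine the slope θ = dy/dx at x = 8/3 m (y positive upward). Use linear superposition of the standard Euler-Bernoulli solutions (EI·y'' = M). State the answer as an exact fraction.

Load 1 — uniform load w=2 kN/m over full span:
  θ_1 = -wx(L-x)(L-2x)/(12EI) = -2·(8/3)·(8-(8/3))·(8-2·(8/3))/(12·2000) = -32/10125 rad
Load 2 — triangular load w₀=4 kN/m (0→w₀ over full span):
  θ_2 = -w₀(2x(L-x)(L-2x)(x+2L)+x²(L-x)²)/(120LEI) = -4·(2·(8/3)·(8-(8/3))·(8-2·(8/3))·((8/3)+2·8)+(8/3)²·(8-(8/3))²)/(120·8·2000) = -512/151875 rad
Load 3 — applied couple M₀=17 kN·m at a=24/5 m (b=L-a=16/5):
  θ_3 = (R_Ax²/2 - M_Ax)/EI  [x≤a] with R_A=153/50, M_A=136/25 = ((153/50)·(8/3)²/2 - (136/25)·(8/3))/2000 = -17/9375 rad
Load 4 — applied couple M₀=-13 kN·m at a=2 m (b=L-a=6):
  θ_4 = (R_Ax²/2 - M_Ax - M₀(x-a))/EI  [x>a] with R_A=-117/64, M_A=39/16 = ((-117/64)·(8/3)²/2 - (39/16)·(8/3) - (-13)·((8/3)-2))/2000 = -13/6000 rad
Superposition: θ = Σ θ_i = -127717/12150000 rad ≈ -0.010512 rad

θ(8/3) = -127717/12150000 rad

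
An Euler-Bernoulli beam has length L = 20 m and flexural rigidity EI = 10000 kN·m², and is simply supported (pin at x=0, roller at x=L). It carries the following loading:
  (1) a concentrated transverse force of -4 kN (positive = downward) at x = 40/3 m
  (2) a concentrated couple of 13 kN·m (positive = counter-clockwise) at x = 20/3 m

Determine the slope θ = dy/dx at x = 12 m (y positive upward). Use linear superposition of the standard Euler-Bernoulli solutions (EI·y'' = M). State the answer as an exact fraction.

θ(12) = -2539/1012500 rad

Load 1 — point force P=-4 kN at a=40/3 m (b=L-a=20/3):
  θ_1 = -Pb(L²-b²-3x²)/(6LEI)  [x≤a] = -(-4)·(20/3)·(20²-(20/3)²-3·12²)/(6·20·10000) = -86/50625 rad
Load 2 — applied couple M₀=13 kN·m at a=20/3 m (b=L-a=40/3):
  θ_2 = (M₀x²/(2L)-M₀(x-a)+C₁)/EI  [x>a] with C₁=M₀(3b²-L²)/(6L)=130/9 = (13·12²/(2·20)-13·(12-(20/3))+(130/9))/10000 = -91/112500 rad
Superposition: θ = Σ θ_i = -2539/1012500 rad ≈ -0.002508 rad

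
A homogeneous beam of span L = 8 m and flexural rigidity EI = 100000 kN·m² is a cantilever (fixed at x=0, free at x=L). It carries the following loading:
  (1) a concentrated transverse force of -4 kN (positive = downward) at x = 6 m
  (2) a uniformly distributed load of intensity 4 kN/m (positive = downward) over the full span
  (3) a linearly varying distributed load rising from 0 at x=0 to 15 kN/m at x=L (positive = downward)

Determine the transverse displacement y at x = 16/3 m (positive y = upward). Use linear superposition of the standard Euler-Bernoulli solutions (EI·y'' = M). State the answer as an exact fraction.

Load 1 — point force P=-4 kN at a=6 m (b=L-a=2):
  y_1 = -Px²(3a-x)/(6EI)  [x≤a] = -(-4)·(16/3)²·(3·6-(16/3))/(6·100000) = 608/253125 m
Load 2 — uniform load w=4 kN/m over full span:
  y_2 = -wx²(x²-4Lx+6L²)/(24EI) = -4·(16/3)²·((16/3)²-4·8·(16/3)+6·8²)/(24·100000) = -8704/759375 m
Load 3 — triangular load w₀=15 kN/m (0→w₀ over full span):
  y_3 = (w₀Lx³/12-w₀L²x²/6-w₀x⁵/(120L))/EI = (15·8·(16/3)³/12-15·8²·(16/3)²/6-15·(16/3)⁵/(120·8))/100000 = -23552/759375 m
Superposition: y = Σ y_i = -10144/253125 m ≈ -0.040075 m

y(16/3) = -10144/253125 m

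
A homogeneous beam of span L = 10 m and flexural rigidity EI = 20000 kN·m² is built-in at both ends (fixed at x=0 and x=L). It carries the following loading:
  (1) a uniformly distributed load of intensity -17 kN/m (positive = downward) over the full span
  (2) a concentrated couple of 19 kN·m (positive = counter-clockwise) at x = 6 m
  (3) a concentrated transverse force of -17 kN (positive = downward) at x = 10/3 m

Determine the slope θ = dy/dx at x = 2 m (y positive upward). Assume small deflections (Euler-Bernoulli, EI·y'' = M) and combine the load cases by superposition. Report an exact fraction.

Load 1 — uniform load w=-17 kN/m over full span:
  θ_1 = -wx(L-x)(L-2x)/(12EI) = -(-17)·2·(10-2)·(10-2·2)/(12·20000) = 17/2500 rad
Load 2 — applied couple M₀=19 kN·m at a=6 m (b=L-a=4):
  θ_2 = (R_Ax²/2 - M_Ax)/EI  [x≤a] with R_A=342/125, M_A=152/25 = ((342/125)·2²/2 - (152/25)·2)/20000 = -209/625000 rad
Load 3 — point force P=-17 kN at a=10/3 m (b=L-a=20/3):
  θ_3 = -Pb²x(2aL-(3a+b)x)/(2L³EI)  [x≤a] = -(-17)·(20/3)²·2·(2·(10/3)·10-(3·(10/3)+(20/3))·2)/(2·10³·20000) = 17/13500 rad
Superposition: θ = Σ θ_i = 130357/16875000 rad ≈ 0.007725 rad

θ(2) = 130357/16875000 rad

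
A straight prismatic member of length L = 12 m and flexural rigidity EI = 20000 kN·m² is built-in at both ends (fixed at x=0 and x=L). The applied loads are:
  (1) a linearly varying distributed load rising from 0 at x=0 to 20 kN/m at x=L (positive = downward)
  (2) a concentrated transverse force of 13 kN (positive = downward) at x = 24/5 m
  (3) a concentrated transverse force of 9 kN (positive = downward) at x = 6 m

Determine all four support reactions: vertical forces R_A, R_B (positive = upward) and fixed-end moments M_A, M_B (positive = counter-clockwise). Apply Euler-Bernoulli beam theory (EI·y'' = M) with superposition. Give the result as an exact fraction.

Load 1 — triangular load w₀=20 kN/m (0→w₀ over full span):
  R_A = 3w₀L/20 = 3·20·12/20 = 36 kN
  M_A = w₀L²/30 = 20·12²/30 = 96 kN·m
  R_B = 7w₀L/20 = 7·20·12/20 = 84 kN
  M_B = -w₀L²/20 = -20·12²/20 = -144 kN·m
Load 2 — point force P=13 kN at a=24/5 m (b=L-a=36/5):
  R_A = Pb²(3a+b)/L³ = 13·(36/5)²·(3·(24/5)+(36/5))/12³ = 1053/125 kN
  M_A = Pab²/L² = 13·(24/5)·(36/5)²/12² = 2808/125 kN·m
  R_B = Pa²(a+3b)/L³ = 13·(24/5)²·((24/5)+3·(36/5))/12³ = 572/125 kN
  M_B = -Pa²b/L² = -13·(24/5)²·(36/5)/12² = -1872/125 kN·m
Load 3 — point force P=9 kN at a=6 m (b=L-a=6):
  R_A = Pb²(3a+b)/L³ = 9·6²·(3·6+6)/12³ = 9/2 kN
  M_A = Pab²/L² = 9·6·6²/12² = 27/2 kN·m
  R_B = Pa²(a+3b)/L³ = 9·6²·(6+3·6)/12³ = 9/2 kN
  M_B = -Pa²b/L² = -9·6²·6/12² = -27/2 kN·m
Superposition: R_A = 12231/250 kN, M_A = 32991/250 kN·m, R_B = 23269/250 kN, M_B = -43119/250 kN·m

R_A = 12231/250 kN, M_A = 32991/250 kN·m, R_B = 23269/250 kN, M_B = -43119/250 kN·m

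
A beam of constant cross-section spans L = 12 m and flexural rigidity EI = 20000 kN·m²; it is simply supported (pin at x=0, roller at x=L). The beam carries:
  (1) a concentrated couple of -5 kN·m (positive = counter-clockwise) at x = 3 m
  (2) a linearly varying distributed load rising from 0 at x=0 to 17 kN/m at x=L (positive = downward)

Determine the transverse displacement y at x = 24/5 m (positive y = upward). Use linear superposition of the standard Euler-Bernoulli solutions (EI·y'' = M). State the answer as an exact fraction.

Load 1 — applied couple M₀=-5 kN·m at a=3 m (b=L-a=9):
  y_1 = (M₀x³/(6L)-M₀(x-a)²/2+C₁x)/EI  [x>a] with C₁=M₀(3b²-L²)/(6L)=-55/8 = ((-5)·(24/5)³/(6·12)-(-5)·((24/5)-3)²/2+(-55/8)·(24/5))/20000 = -1629/1000000 m
Load 2 — triangular load w₀=17 kN/m (0→w₀ over full span):
  y_2 = -w₀x(7L⁴-10L²x²+3x⁴)/(360LEI) = -17·(24/5)·(7·12⁴-10·12²·(24/5)²+3·(24/5)⁴)/(360·12·20000) = -1047438/9765625 m
Superposition: y = Σ y_i = -68054157/625000000 m ≈ -0.108887 m

y(24/5) = -68054157/625000000 m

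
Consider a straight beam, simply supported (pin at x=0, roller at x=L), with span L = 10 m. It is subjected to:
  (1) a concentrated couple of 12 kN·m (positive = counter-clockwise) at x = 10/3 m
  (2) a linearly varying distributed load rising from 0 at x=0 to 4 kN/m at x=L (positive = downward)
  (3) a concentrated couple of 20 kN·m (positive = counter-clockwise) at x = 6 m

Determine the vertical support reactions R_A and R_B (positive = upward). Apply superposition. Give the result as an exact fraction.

R_A = 148/15 kN, R_B = 152/15 kN

Load 1 — applied couple M₀=12 kN·m at a=10/3 m (b=L-a=20/3):
  R_A = M₀/L = 12/10 = 6/5 kN
  R_B = -M₀/L = -12/10 = -6/5 kN
Load 2 — triangular load w₀=4 kN/m (0→w₀ over full span):
  R_A = w₀L/6 = 4·10/6 = 20/3 kN
  R_B = w₀L/3 = 4·10/3 = 40/3 kN
Load 3 — applied couple M₀=20 kN·m at a=6 m (b=L-a=4):
  R_A = M₀/L = 20/10 = 2 kN
  R_B = -M₀/L = -20/10 = -2 kN
Superposition: R_A = 148/15 kN, R_B = 152/15 kN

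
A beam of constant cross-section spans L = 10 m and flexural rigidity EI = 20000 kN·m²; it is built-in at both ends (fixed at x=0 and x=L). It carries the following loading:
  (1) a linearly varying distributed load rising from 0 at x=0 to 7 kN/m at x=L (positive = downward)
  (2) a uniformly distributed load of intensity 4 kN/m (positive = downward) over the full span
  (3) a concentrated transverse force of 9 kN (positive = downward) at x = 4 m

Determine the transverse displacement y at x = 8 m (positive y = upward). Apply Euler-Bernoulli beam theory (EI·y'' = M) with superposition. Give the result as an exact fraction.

Load 1 — triangular load w₀=7 kN/m (0→w₀ over full span):
  y_1 = -w₀x²(L-x)²(x+2L)/(120LEI) = -7·8²·(10-8)²·(8+2·10)/(120·10·20000) = -98/46875 m
Load 2 — uniform load w=4 kN/m over full span:
  y_2 = -wx²(L-x)²/(24EI) = -4·8²·(10-8)²/(24·20000) = -4/1875 m
Load 3 — point force P=9 kN at a=4 m (b=L-a=6):
  y_3 = -Pa²(L-x)²(3bL-(3b+a)(L-x))/(6L³EI)  [x>a] = -9·4²·(10-8)²·(3·6·10-(3·6+4)·(10-8))/(6·10³·20000) = -51/78125 m
Superposition: y = Σ y_i = -381/78125 m ≈ -0.004877 m

y(8) = -381/78125 m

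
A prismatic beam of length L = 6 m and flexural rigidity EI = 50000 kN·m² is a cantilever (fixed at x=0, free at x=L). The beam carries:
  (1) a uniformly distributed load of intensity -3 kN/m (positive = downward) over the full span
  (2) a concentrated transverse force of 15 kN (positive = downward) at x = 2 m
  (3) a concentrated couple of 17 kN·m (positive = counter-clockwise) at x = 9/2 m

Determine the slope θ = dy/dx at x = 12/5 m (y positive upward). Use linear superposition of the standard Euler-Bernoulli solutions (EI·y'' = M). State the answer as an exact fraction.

Load 1 — uniform load w=-3 kN/m over full span:
  θ_1 = -wx(x²-3Lx+3L²)/(6EI) = -(-3)·(12/5)·((12/5)²-3·6·(12/5)+3·6²)/(6·50000) = 1323/781250 rad
Load 2 — point force P=15 kN at a=2 m (b=L-a=4):
  θ_2 = -Pa²/(2EI)  [x>a] = -15·2²/(2·50000) = -3/5000 rad
Load 3 — applied couple M₀=17 kN·m at a=9/2 m (b=L-a=3/2):
  θ_3 = M₀x/EI  [x≤a] = 17·(12/5)/50000 = 51/62500 rad
Superposition: θ = Σ θ_i = 5967/3125000 rad ≈ 0.001909 rad

θ(12/5) = 5967/3125000 rad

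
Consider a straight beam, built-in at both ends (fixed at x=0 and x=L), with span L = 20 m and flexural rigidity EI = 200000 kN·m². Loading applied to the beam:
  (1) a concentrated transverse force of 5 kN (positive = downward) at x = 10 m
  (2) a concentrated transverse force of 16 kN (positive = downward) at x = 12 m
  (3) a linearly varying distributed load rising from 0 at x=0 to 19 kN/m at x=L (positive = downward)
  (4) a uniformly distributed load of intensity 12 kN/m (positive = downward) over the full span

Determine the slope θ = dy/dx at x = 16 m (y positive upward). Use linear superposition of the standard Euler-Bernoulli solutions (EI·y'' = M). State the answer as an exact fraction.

θ(16) = 290233/37500000 rad

Load 1 — point force P=5 kN at a=10 m (b=L-a=10):
  θ_1 = Pa²(L-x)(2bL-(3b+a)(L-x))/(2L³EI)  [x>a] = 5·10²·(20-16)·(2·10·20-(3·10+10)·(20-16))/(2·20³·200000) = 3/20000 rad
Load 2 — point force P=16 kN at a=12 m (b=L-a=8):
  θ_2 = Pa²(L-x)(2bL-(3b+a)(L-x))/(2L³EI)  [x>a] = 16·12²·(20-16)·(2·8·20-(3·8+12)·(20-16))/(2·20³·200000) = 198/390625 rad
Load 3 — triangular load w₀=19 kN/m (0→w₀ over full span):
  θ_3 = -w₀(2x(L-x)(L-2x)(x+2L)+x²(L-x)²)/(120LEI) = -19·(2·16·(20-16)·(20-2·16)·(16+2·20)+16²·(20-16)²)/(120·20·200000) = 152/46875 rad
Load 4 — uniform load w=12 kN/m over full span:
  θ_4 = -wx(L-x)(L-2x)/(12EI) = -12·16·(20-16)·(20-2·16)/(12·200000) = 12/3125 rad
Superposition: θ = Σ θ_i = 290233/37500000 rad ≈ 0.007740 rad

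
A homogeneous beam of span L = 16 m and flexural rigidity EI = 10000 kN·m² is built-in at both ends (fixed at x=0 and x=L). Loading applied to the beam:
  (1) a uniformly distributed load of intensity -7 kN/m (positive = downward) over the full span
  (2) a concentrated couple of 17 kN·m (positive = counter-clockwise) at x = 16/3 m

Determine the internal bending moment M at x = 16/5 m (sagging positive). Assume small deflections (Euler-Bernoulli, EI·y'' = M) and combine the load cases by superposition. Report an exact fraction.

Load 1 — uniform load w=-7 kN/m over full span:
  M_1 = wLx/2 - wL²/12 - wx²/2 = (-7)·16·(16/5)/2 - (-7)·16²/12 - (-7)·(16/5)²/2 = 448/75 kN·m
Load 2 — applied couple M₀=17 kN·m at a=16/3 m (b=L-a=32/3):
  M_2 = R_Ax - M_A  [x≤a] with R_A=17/12, M_A=0 = (17/12)·(16/5) - 0 = 68/15 kN·m
Superposition: M = Σ M_i = 788/75 kN·m ≈ 10.506667 kN·m

M(16/5) = 788/75 kN·m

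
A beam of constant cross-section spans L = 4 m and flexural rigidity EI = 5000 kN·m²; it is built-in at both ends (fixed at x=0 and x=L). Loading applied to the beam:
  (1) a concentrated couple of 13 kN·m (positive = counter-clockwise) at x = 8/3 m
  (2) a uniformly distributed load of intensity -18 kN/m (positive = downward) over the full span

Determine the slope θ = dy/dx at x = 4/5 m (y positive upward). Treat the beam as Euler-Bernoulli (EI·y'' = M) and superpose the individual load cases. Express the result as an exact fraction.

θ(4/5) = 223/156250 rad

Load 1 — applied couple M₀=13 kN·m at a=8/3 m (b=L-a=4/3):
  θ_1 = (R_Ax²/2 - M_Ax)/EI  [x≤a] with R_A=13/3, M_A=13/3 = ((13/3)·(4/5)²/2 - (13/3)·(4/5))/5000 = -13/31250 rad
Load 2 — uniform load w=-18 kN/m over full span:
  θ_2 = -wx(L-x)(L-2x)/(12EI) = -(-18)·(4/5)·(4-(4/5))·(4-2·(4/5))/(12·5000) = 144/78125 rad
Superposition: θ = Σ θ_i = 223/156250 rad ≈ 0.001427 rad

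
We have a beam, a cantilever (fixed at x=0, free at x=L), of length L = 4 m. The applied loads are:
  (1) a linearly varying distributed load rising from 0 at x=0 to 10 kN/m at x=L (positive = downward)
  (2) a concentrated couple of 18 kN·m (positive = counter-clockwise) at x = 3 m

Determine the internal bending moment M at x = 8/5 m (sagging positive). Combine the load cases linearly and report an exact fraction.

M(8/5) = -126/25 kN·m

Load 1 — triangular load w₀=10 kN/m (0→w₀ over full span):
  M_1 = w₀Lx/2 - w₀L²/3 - w₀x³/(6L) = 10·4·(8/5)/2 - 10·4²/3 - 10·(8/5)³/(6·4) = -576/25 kN·m
Load 2 — applied couple M₀=18 kN·m at a=3 m (b=L-a=1):
  M_2 = M₀  [x≤a] = 18 = 18 kN·m
Superposition: M = Σ M_i = -126/25 kN·m ≈ -5.040000 kN·m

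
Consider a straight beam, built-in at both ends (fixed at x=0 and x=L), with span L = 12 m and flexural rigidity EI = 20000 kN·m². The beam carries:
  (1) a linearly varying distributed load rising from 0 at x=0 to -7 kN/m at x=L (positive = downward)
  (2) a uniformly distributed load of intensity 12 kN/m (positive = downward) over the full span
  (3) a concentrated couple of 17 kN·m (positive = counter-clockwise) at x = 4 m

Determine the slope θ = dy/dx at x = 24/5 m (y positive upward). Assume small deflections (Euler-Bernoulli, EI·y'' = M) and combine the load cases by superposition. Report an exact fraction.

θ(24/5) = -7149/3125000 rad

Load 1 — triangular load w₀=-7 kN/m (0→w₀ over full span):
  θ_1 = -w₀(2x(L-x)(L-2x)(x+2L)+x²(L-x)²)/(120LEI) = -(-7)·(2·(24/5)·(12-(24/5))·(12-2·(24/5))·((24/5)+2·12)+(24/5)²·(12-(24/5))²)/(120·12·20000) = 567/390625 rad
Load 2 — uniform load w=12 kN/m over full span:
  θ_2 = -wx(L-x)(L-2x)/(12EI) = -12·(24/5)·(12-(24/5))·(12-2·(24/5))/(12·20000) = -324/78125 rad
Load 3 — applied couple M₀=17 kN·m at a=4 m (b=L-a=8):
  θ_3 = (R_Ax²/2 - M_Ax - M₀(x-a))/EI  [x>a] with R_A=17/9, M_A=0 = ((17/9)·(24/5)²/2 - 0·(24/5) - 17·((24/5)-4))/20000 = 51/125000 rad
Superposition: θ = Σ θ_i = -7149/3125000 rad ≈ -0.002288 rad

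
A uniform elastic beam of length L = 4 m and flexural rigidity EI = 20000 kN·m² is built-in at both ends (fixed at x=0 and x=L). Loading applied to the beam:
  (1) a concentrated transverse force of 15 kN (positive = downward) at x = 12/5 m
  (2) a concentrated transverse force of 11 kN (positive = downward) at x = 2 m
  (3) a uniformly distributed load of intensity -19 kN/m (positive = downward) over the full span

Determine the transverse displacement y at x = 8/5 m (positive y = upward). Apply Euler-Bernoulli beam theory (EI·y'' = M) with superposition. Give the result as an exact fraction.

Load 1 — point force P=15 kN at a=12/5 m (b=L-a=8/5):
  y_1 = -Pb²x²(3aL-(3a+b)x)/(6L³EI)  [x≤a] = -15·(8/5)²·(8/5)²·(3·(12/5)·4-(3·(12/5)+(8/5))·(8/5))/(6·4³·20000) = -368/1953125 m
Load 2 — point force P=11 kN at a=2 m (b=L-a=2):
  y_2 = -Pb²x²(3aL-(3a+b)x)/(6L³EI)  [x≤a] = -11·2²·(8/5)²·(3·2·4-(3·2+2)·(8/5))/(6·4³·20000) = -77/468750 m
Load 3 — uniform load w=-19 kN/m over full span:
  y_3 = -wx²(L-x)²/(24EI) = -(-19)·(8/5)²·(4-(8/5))²/(24·20000) = 228/390625 m
Superposition: y = Σ y_i = 2707/11718750 m ≈ 0.000231 m

y(8/5) = 2707/11718750 m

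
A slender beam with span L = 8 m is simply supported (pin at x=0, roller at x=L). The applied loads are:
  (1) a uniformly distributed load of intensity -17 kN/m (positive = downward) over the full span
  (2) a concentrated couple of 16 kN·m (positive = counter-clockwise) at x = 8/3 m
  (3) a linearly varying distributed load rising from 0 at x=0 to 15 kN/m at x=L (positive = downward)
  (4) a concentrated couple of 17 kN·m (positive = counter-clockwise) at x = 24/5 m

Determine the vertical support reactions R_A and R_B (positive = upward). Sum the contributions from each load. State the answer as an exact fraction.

Load 1 — uniform load w=-17 kN/m over full span:
  R_A = wL/2 = (-17)·8/2 = -68 kN
  R_B = wL/2 = (-17)·8/2 = -68 kN
Load 2 — applied couple M₀=16 kN·m at a=8/3 m (b=L-a=16/3):
  R_A = M₀/L = 16/8 = 2 kN
  R_B = -M₀/L = -16/8 = -2 kN
Load 3 — triangular load w₀=15 kN/m (0→w₀ over full span):
  R_A = w₀L/6 = 15·8/6 = 20 kN
  R_B = w₀L/3 = 15·8/3 = 40 kN
Load 4 — applied couple M₀=17 kN·m at a=24/5 m (b=L-a=16/5):
  R_A = M₀/L = 17/8 kN
  R_B = -M₀/L = -17/8 kN
Superposition: R_A = -351/8 kN, R_B = -257/8 kN

R_A = -351/8 kN, R_B = -257/8 kN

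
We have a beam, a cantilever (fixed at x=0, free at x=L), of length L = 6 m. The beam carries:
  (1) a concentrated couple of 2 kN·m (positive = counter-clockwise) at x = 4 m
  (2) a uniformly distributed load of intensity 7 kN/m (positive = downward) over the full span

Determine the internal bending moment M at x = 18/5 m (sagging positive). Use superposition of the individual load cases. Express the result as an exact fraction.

M(18/5) = -454/25 kN·m

Load 1 — applied couple M₀=2 kN·m at a=4 m (b=L-a=2):
  M_1 = M₀  [x≤a] = 2 = 2 kN·m
Load 2 — uniform load w=7 kN/m over full span:
  M_2 = -w(L-x)²/2 = -7·(6-(18/5))²/2 = -504/25 kN·m
Superposition: M = Σ M_i = -454/25 kN·m ≈ -18.160000 kN·m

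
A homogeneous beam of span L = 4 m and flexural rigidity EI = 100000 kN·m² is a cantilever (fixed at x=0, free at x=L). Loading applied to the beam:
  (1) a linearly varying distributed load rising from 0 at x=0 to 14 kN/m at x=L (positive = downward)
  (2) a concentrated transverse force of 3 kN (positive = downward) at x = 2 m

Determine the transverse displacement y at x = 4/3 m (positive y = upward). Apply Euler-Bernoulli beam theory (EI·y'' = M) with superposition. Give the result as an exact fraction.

Load 1 — triangular load w₀=14 kN/m (0→w₀ over full span):
  y_1 = (w₀Lx³/12-w₀L²x²/6-w₀x⁵/(120L))/EI = (14·4·(4/3)³/12-14·4²·(4/3)²/6-14·(4/3)⁵/(120·4))/100000 = -6314/11390625 m
Load 2 — point force P=3 kN at a=2 m (b=L-a=2):
  y_2 = -Px²(3a-x)/(6EI)  [x≤a] = -3·(4/3)²·(3·2-(4/3))/(6·100000) = -7/168750 m
Superposition: y = Σ y_i = -13573/22781250 m ≈ -0.000596 m

y(4/3) = -13573/22781250 m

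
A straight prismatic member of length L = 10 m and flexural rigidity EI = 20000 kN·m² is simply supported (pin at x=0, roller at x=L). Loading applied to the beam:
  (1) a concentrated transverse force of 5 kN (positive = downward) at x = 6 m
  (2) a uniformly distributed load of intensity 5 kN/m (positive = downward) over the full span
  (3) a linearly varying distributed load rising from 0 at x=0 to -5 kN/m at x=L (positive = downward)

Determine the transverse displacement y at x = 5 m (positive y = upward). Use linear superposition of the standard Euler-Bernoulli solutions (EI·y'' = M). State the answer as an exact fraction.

Load 1 — point force P=5 kN at a=6 m (b=L-a=4):
  y_1 = -Pbx(L²-b²-x²)/(6LEI)  [x≤a] = -5·4·5·(10²-4²-5²)/(6·10·20000) = -59/12000 m
Load 2 — uniform load w=5 kN/m over full span:
  y_2 = -wx(L³-2Lx²+x³)/(24EI) = -5·5·(10³-2·10·5²+5³)/(24·20000) = -25/768 m
Load 3 — triangular load w₀=-5 kN/m (0→w₀ over full span):
  y_3 = -w₀x(7L⁴-10L²x²+3x⁴)/(360LEI) = -(-5)·5·(7·10⁴-10·10²·5²+3·5⁴)/(360·10·20000) = 25/1536 m
Superposition: y = Σ y_i = -4069/192000 m ≈ -0.021193 m

y(5) = -4069/192000 m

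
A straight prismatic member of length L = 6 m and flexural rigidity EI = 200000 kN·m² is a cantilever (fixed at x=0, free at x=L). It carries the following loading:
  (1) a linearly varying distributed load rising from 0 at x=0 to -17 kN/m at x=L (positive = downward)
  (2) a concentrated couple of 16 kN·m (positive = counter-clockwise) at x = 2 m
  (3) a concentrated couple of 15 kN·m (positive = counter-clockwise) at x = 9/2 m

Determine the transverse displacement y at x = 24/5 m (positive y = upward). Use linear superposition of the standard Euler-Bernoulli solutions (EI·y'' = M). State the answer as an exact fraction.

Load 1 — triangular load w₀=-17 kN/m (0→w₀ over full span):
  y_1 = (w₀Lx³/12-w₀L²x²/6-w₀x⁵/(120L))/EI = ((-17)·6·(24/5)³/12-(-17)·6²·(24/5)²/6-(-17)·(24/5)⁵/(120·6))/200000 = 358938/48828125 m
Load 2 — applied couple M₀=16 kN·m at a=2 m (b=L-a=4):
  y_2 = M₀a(2x-a)/(2EI)  [x>a] = 16·2·(2·(24/5)-2)/(2·200000) = 19/31250 m
Load 3 — applied couple M₀=15 kN·m at a=9/2 m (b=L-a=3/2):
  y_3 = M₀a(2x-a)/(2EI)  [x>a] = 15·(9/2)·(2·(24/5)-(9/2))/(2·200000) = 1377/1600000 m
Superposition: y = Σ y_i = 220491881/25000000000 m ≈ 0.008820 m

y(24/5) = 220491881/25000000000 m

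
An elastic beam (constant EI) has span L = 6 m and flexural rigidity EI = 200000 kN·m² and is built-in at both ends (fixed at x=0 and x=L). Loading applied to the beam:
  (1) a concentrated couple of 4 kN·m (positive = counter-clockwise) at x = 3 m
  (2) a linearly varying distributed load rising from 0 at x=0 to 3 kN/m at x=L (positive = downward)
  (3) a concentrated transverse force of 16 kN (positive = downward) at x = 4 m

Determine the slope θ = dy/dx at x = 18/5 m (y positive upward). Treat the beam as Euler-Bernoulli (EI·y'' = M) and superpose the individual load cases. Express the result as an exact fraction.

θ(18/5) = 437/31250000 rad

Load 1 — applied couple M₀=4 kN·m at a=3 m (b=L-a=3):
  θ_1 = (R_Ax²/2 - M_Ax - M₀(x-a))/EI  [x>a] with R_A=1, M_A=1 = (1·(18/5)²/2 - 1·(18/5) - 4·((18/5)-3))/200000 = 3/1250000 rad
Load 2 — triangular load w₀=3 kN/m (0→w₀ over full span):
  θ_2 = -w₀(2x(L-x)(L-2x)(x+2L)+x²(L-x)²)/(120LEI) = -3·(2·(18/5)·(6-(18/5))·(6-2·(18/5))·((18/5)+2·6)+(18/5)²·(6-(18/5))²)/(120·6·200000) = 81/15625000 rad
Load 3 — point force P=16 kN at a=4 m (b=L-a=2):
  θ_3 = -Pb²x(2aL-(3a+b)x)/(2L³EI)  [x≤a] = -16·2²·(18/5)·(2·4·6-(3·4+2)·(18/5))/(2·6³·200000) = 1/156250 rad
Superposition: θ = Σ θ_i = 437/31250000 rad ≈ 0.000014 rad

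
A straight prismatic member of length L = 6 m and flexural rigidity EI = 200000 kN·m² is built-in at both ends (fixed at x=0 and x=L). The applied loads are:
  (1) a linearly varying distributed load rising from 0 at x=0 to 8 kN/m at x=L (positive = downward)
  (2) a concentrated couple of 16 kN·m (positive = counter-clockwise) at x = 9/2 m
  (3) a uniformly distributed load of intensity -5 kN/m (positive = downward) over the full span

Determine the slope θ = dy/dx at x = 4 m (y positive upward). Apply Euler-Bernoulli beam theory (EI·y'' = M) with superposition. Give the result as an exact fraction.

Load 1 — triangular load w₀=8 kN/m (0→w₀ over full span):
  θ_1 = -w₀(2x(L-x)(L-2x)(x+2L)+x²(L-x)²)/(120LEI) = -8·(2·4·(6-4)·(6-2·4)·(4+2·6)+4²·(6-4)²)/(120·6·200000) = 7/281250 rad
Load 2 — applied couple M₀=16 kN·m at a=9/2 m (b=L-a=3/2):
  θ_2 = (R_Ax²/2 - M_Ax)/EI  [x≤a] with R_A=3, M_A=5 = (3·4²/2 - 5·4)/200000 = 1/50000 rad
Load 3 — uniform load w=-5 kN/m over full span:
  θ_3 = -wx(L-x)(L-2x)/(12EI) = -(-5)·4·(6-4)·(6-2·4)/(12·200000) = -1/30000 rad
Superposition: θ = Σ θ_i = 13/1125000 rad ≈ 0.000012 rad

θ(4) = 13/1125000 rad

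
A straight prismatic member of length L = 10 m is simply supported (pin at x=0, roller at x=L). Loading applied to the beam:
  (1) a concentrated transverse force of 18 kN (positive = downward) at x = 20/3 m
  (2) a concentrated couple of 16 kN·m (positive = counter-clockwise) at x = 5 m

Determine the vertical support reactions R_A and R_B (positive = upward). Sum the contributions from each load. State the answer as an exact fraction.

Load 1 — point force P=18 kN at a=20/3 m (b=L-a=10/3):
  R_A = Pb/L = 18·(10/3)/10 = 6 kN
  R_B = Pa/L = 18·(20/3)/10 = 12 kN
Load 2 — applied couple M₀=16 kN·m at a=5 m (b=L-a=5):
  R_A = M₀/L = 16/10 = 8/5 kN
  R_B = -M₀/L = -16/10 = -8/5 kN
Superposition: R_A = 38/5 kN, R_B = 52/5 kN

R_A = 38/5 kN, R_B = 52/5 kN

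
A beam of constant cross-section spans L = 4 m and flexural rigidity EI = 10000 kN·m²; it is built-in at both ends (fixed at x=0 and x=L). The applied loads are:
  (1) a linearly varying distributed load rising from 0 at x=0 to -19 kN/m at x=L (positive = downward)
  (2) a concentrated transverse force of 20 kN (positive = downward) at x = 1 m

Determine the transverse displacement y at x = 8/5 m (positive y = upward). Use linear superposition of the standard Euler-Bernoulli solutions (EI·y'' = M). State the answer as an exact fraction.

y(8/5) = 15651/78125000 m

Load 1 — triangular load w₀=-19 kN/m (0→w₀ over full span):
  y_1 = -w₀x²(L-x)²(x+2L)/(120LEI) = -(-19)·(8/5)²·(4-(8/5))²·((8/5)+2·4)/(120·4·10000) = 5472/9765625 m
Load 2 — point force P=20 kN at a=1 m (b=L-a=3):
  y_2 = -Pa²(L-x)²(3bL-(3b+a)(L-x))/(6L³EI)  [x>a] = -20·1²·(4-(8/5))²·(3·3·4-(3·3+1)·(4-(8/5)))/(6·4³·10000) = -9/25000 m
Superposition: y = Σ y_i = 15651/78125000 m ≈ 0.000200 m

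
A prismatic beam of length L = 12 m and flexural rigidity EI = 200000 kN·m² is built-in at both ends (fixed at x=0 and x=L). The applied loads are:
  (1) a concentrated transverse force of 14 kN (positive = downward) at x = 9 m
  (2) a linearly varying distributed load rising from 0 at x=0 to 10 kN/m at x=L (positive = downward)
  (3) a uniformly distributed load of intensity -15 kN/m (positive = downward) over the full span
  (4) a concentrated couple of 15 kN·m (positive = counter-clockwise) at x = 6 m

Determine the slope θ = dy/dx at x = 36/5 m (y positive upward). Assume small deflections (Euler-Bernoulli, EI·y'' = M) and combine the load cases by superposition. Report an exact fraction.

Load 1 — point force P=14 kN at a=9 m (b=L-a=3):
  θ_1 = -Pb²x(2aL-(3a+b)x)/(2L³EI)  [x≤a] = -14·3²·(36/5)·(2·9·12-(3·9+3)·(36/5))/(2·12³·200000) = 0 rad
Load 2 — triangular load w₀=10 kN/m (0→w₀ over full span):
  θ_2 = -w₀(2x(L-x)(L-2x)(x+2L)+x²(L-x)²)/(120LEI) = -10·(2·(36/5)·(12-(36/5))·(12-2·(36/5))·((36/5)+2·12)+(36/5)²·(12-(36/5))²)/(120·12·200000) = 54/390625 rad
Load 3 — uniform load w=-15 kN/m over full span:
  θ_3 = -wx(L-x)(L-2x)/(12EI) = -(-15)·(36/5)·(12-(36/5))·(12-2·(36/5))/(12·200000) = -81/156250 rad
Load 4 — applied couple M₀=15 kN·m at a=6 m (b=L-a=6):
  θ_4 = (R_Ax²/2 - M_Ax - M₀(x-a))/EI  [x>a] with R_A=15/8, M_A=15/4 = ((15/8)·(36/5)²/2 - (15/4)·(36/5) - 15·((36/5)-6))/200000 = 9/500000 rad
Superposition: θ = Σ θ_i = -4527/12500000 rad ≈ -0.000362 rad

θ(36/5) = -4527/12500000 rad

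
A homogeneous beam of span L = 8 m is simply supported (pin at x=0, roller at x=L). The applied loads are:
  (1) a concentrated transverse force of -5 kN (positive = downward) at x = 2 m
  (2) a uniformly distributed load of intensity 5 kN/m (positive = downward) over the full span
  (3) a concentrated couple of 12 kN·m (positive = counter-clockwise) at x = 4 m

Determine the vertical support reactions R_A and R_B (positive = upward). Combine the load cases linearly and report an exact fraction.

R_A = 71/4 kN, R_B = 69/4 kN

Load 1 — point force P=-5 kN at a=2 m (b=L-a=6):
  R_A = Pb/L = (-5)·6/8 = -15/4 kN
  R_B = Pa/L = (-5)·2/8 = -5/4 kN
Load 2 — uniform load w=5 kN/m over full span:
  R_A = wL/2 = 5·8/2 = 20 kN
  R_B = wL/2 = 5·8/2 = 20 kN
Load 3 — applied couple M₀=12 kN·m at a=4 m (b=L-a=4):
  R_A = M₀/L = 12/8 = 3/2 kN
  R_B = -M₀/L = -12/8 = -3/2 kN
Superposition: R_A = 71/4 kN, R_B = 69/4 kN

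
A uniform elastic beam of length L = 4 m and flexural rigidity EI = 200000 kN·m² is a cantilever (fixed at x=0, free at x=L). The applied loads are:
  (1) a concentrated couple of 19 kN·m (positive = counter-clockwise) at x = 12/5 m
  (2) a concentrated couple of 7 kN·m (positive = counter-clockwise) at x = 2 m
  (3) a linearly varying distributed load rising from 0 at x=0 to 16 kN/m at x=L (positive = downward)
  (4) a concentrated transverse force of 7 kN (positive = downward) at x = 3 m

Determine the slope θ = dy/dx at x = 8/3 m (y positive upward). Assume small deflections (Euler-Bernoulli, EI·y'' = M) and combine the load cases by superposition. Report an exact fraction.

Load 1 — applied couple M₀=19 kN·m at a=12/5 m (b=L-a=8/5):
  θ_1 = M₀a/EI  [x>a] = 19·(12/5)/200000 = 57/250000 rad
Load 2 — applied couple M₀=7 kN·m at a=2 m (b=L-a=2):
  θ_2 = M₀a/EI  [x>a] = 7·2/200000 = 7/100000 rad
Load 3 — triangular load w₀=16 kN/m (0→w₀ over full span):
  θ_3 = (w₀Lx²/4-w₀L²x/3-w₀x⁴/(24L))/EI = (16·4·(8/3)²/4-16·4²·(8/3)/3-16·(8/3)⁴/(24·4))/200000 = -464/759375 rad
Load 4 — point force P=7 kN at a=3 m (b=L-a=1):
  θ_4 = -Px(2a-x)/(2EI)  [x≤a] = -7·(8/3)·(2·3-(8/3))/(2·200000) = -7/45000 rad
Superposition: θ = Σ θ_i = -56933/121500000 rad ≈ -0.000469 rad

θ(8/3) = -56933/121500000 rad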